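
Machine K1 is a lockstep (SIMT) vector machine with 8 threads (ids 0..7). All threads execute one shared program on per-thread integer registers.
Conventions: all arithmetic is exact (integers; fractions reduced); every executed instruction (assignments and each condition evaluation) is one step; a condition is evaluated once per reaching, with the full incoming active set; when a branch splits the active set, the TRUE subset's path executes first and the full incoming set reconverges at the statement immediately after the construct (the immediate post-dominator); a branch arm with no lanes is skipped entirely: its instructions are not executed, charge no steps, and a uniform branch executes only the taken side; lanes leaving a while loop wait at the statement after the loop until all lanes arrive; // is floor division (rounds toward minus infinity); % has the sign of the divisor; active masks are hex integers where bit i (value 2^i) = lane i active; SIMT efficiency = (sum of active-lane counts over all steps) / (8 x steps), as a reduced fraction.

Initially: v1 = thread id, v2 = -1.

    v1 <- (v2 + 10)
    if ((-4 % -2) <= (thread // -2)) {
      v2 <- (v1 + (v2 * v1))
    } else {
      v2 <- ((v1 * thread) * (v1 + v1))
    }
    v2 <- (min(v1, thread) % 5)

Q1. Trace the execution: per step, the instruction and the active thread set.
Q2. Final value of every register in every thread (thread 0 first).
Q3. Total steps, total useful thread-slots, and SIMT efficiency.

step 0: v1 <- (v2 + 10)              0xff
step 1: eval ((-4 % -2) <= (thread // -2)) 0xff
step 2: v2 <- (v1 + (v2 * v1))       0x01
step 3: v2 <- ((v1 * thread) * (v1 + v1)) 0xfe
step 4: v2 <- (min(v1, thread) % 5)  0xff

Answer: 5 steps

v1: 9,9,9,9,9,9,9,9
v2: 0,1,2,3,4,0,1,2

steps = 5; useful = 32; efficiency = 32/40 = 4/5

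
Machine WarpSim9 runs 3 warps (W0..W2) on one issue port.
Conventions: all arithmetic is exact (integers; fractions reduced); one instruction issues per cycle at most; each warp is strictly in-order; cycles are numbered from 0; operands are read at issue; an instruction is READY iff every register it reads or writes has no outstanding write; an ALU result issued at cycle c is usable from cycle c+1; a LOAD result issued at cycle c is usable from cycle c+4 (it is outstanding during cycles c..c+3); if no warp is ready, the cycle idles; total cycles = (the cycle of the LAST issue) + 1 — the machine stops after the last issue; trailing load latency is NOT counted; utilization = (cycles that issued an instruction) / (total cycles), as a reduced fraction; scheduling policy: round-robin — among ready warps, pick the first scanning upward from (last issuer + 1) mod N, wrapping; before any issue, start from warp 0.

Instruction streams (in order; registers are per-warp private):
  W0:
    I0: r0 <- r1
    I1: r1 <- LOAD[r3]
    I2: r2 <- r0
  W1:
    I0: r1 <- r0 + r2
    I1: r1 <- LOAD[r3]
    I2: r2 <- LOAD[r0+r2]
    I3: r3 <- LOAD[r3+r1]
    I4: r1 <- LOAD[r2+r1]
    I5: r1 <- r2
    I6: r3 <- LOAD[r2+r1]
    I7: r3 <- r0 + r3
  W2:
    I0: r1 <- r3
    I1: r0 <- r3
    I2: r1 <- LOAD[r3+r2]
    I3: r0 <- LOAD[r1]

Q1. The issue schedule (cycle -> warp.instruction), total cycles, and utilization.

cycle 0: W0.I0
cycle 1: W1.I0
cycle 2: W2.I0
cycle 3: W0.I1
cycle 4: W1.I1
cycle 5: W2.I1
cycle 6: W0.I2
cycle 7: W1.I2
cycle 8: W2.I2
cycle 9: W1.I3
cycle 10: idle
cycle 11: W1.I4
cycle 12: W2.I3
cycle 13: idle
cycle 14: idle
cycle 15: W1.I5
cycle 16: W1.I6
cycle 17: idle
cycle 18: idle
cycle 19: idle
cycle 20: W1.I7

Answer: 21 cycles, utilization 5/7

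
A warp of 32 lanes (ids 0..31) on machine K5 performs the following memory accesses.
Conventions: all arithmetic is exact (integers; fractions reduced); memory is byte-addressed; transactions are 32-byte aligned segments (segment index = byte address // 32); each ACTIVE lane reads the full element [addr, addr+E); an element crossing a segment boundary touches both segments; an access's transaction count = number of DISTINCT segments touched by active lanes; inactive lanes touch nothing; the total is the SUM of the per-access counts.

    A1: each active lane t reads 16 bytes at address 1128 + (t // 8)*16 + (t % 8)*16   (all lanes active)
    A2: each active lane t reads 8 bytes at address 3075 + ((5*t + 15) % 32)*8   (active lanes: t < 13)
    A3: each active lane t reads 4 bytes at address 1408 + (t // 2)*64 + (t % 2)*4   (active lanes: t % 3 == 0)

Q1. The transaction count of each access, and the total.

A1: 6 transactions
A2: 8 transactions
A3: 11 transactions

Answer: 6,8,11; total 25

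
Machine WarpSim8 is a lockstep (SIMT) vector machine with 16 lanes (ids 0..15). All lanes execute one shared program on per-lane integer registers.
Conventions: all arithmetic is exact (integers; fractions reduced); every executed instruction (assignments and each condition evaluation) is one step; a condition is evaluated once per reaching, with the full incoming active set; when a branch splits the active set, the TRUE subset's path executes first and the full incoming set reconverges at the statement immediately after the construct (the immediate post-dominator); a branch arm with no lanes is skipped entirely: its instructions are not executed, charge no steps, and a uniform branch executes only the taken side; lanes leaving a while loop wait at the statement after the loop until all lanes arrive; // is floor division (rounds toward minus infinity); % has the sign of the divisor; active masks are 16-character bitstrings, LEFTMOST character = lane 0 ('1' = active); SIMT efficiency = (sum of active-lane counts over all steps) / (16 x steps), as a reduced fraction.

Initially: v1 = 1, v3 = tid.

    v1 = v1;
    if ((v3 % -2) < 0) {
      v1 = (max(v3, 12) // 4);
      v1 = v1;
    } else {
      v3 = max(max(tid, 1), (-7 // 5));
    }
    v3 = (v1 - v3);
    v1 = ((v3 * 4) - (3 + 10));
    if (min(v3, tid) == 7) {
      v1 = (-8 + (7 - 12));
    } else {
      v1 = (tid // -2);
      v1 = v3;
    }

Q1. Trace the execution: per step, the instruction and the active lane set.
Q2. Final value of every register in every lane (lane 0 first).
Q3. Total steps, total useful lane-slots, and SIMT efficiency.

step 0: v1 <- v1                     1111111111111111
step 1: eval ((v3 % -2) < 0)         1111111111111111
step 2: v1 <- (max(v3, 12) // 4)     0101010101010101
step 3: v1 <- v1                     0101010101010101
step 4: v3 <- max(max(tid, 1), (-7 // 5)) 1010101010101010
step 5: v3 <- (v1 - v3)              1111111111111111
step 6: v1 <- ((v3 * 4) - (3 + 10))  1111111111111111
step 7: eval (min(v3, tid) == 7)     1111111111111111
step 8: v1 <- (tid // -2)            1111111111111111
step 9: v1 <- v3                     1111111111111111

Answer: 10 steps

v1: 0,2,-1,0,-3,-2,-5,-4,-7,-6,-9,-8,-11,-10,-13,-12
v3: 0,2,-1,0,-3,-2,-5,-4,-7,-6,-9,-8,-11,-10,-13,-12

steps = 10; useful = 136; efficiency = 136/160 = 17/20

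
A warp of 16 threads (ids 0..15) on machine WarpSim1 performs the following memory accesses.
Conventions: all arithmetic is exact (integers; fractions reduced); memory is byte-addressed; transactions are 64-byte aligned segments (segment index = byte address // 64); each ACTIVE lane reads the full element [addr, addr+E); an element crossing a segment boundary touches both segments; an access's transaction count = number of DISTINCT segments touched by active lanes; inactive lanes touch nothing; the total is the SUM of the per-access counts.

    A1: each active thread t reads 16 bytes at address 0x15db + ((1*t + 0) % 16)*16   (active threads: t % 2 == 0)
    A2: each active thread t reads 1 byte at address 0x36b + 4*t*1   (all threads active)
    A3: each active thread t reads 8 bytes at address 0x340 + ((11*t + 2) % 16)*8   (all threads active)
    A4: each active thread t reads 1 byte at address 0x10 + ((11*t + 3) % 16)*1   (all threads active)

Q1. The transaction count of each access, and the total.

A1: 5 transactions
A2: 2 transactions
A3: 2 transactions
A4: 1 transaction

Answer: 5,2,2,1; total 10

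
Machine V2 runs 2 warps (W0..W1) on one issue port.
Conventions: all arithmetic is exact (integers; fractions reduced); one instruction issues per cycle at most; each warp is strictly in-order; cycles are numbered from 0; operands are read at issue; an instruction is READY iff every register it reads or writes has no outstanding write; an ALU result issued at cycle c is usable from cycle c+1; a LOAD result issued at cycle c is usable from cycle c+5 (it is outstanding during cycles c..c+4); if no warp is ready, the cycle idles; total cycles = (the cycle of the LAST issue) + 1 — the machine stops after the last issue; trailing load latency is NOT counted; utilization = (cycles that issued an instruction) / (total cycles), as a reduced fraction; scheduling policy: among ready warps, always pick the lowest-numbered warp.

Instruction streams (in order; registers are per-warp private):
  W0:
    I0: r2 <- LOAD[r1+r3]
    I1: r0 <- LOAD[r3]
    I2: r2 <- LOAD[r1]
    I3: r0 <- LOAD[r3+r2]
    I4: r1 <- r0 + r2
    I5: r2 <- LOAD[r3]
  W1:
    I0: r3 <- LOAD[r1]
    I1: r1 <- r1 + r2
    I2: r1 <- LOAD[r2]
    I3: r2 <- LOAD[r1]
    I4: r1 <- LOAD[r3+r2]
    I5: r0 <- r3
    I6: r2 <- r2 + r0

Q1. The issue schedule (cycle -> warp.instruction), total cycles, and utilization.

cycle 0: W0.I0
cycle 1: W0.I1
cycle 2: W1.I0
cycle 3: W1.I1
cycle 4: W1.I2
cycle 5: W0.I2
cycle 6: idle
cycle 7: idle
cycle 8: idle
cycle 9: W1.I3
cycle 10: W0.I3
cycle 11: idle
cycle 12: idle
cycle 13: idle
cycle 14: W1.I4
cycle 15: W0.I4
cycle 16: W0.I5
cycle 17: W1.I5
cycle 18: W1.I6

Answer: 19 cycles, utilization 13/19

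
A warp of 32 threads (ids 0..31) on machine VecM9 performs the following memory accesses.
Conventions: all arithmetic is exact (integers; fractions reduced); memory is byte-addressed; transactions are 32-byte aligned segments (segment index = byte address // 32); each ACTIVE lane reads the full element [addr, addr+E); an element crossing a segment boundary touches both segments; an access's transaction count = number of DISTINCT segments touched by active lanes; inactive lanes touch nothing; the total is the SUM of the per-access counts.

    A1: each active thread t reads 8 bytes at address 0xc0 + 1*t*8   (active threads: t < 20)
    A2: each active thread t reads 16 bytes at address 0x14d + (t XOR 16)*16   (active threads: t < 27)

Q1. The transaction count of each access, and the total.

A1: 5 transactions
A2: 15 transactions

Answer: 5,15; total 20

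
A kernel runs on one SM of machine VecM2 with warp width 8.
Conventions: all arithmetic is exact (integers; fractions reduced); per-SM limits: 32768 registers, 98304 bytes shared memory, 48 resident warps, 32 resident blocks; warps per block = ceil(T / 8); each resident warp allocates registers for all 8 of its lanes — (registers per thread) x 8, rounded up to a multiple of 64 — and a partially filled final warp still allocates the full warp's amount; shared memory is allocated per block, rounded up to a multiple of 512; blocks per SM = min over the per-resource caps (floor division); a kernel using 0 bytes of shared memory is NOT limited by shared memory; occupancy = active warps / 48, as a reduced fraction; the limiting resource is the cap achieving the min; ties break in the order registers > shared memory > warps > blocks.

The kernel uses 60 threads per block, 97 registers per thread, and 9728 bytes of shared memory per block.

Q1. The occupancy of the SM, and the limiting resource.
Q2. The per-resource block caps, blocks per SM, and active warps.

Answer: occupancy 2/3, limited by registers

registers: 4 blocks
shared memory: 10 blocks
warps: 6 blocks
blocks: 32 blocks

Answer: 4 blocks, 32 active warps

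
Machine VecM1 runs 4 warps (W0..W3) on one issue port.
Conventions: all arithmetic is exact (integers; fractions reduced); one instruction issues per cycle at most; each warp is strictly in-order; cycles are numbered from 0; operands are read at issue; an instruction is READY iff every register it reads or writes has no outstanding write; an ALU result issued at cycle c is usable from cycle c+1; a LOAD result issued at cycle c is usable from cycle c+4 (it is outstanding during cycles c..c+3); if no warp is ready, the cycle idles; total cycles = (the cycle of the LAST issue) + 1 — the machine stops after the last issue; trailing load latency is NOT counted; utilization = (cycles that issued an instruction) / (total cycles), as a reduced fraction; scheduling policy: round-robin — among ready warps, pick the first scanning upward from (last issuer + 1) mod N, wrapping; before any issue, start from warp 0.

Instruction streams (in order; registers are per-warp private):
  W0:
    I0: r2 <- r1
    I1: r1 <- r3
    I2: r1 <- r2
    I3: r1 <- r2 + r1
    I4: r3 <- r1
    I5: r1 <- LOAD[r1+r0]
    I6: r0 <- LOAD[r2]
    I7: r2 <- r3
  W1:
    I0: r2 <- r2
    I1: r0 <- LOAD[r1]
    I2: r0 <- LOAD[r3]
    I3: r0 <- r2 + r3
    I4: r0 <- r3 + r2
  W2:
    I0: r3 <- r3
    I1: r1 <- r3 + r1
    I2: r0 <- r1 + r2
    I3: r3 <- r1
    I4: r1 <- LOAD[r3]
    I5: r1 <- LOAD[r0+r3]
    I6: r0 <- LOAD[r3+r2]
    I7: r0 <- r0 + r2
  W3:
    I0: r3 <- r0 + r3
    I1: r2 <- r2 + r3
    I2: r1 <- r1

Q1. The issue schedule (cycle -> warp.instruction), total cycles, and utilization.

cycle 0: W0.I0
cycle 1: W1.I0
cycle 2: W2.I0
cycle 3: W3.I0
cycle 4: W0.I1
cycle 5: W1.I1
cycle 6: W2.I1
cycle 7: W3.I1
cycle 8: W0.I2
cycle 9: W1.I2
cycle 10: W2.I2
cycle 11: W3.I2
cycle 12: W0.I3
cycle 13: W1.I3
cycle 14: W2.I3
cycle 15: W0.I4
cycle 16: W1.I4
cycle 17: W2.I4
cycle 18: W0.I5
cycle 19: W0.I6
cycle 20: W0.I7
cycle 21: W2.I5
cycle 22: W2.I6
cycle 23: idle
cycle 24: idle
cycle 25: idle
cycle 26: W2.I7

Answer: 27 cycles, utilization 8/9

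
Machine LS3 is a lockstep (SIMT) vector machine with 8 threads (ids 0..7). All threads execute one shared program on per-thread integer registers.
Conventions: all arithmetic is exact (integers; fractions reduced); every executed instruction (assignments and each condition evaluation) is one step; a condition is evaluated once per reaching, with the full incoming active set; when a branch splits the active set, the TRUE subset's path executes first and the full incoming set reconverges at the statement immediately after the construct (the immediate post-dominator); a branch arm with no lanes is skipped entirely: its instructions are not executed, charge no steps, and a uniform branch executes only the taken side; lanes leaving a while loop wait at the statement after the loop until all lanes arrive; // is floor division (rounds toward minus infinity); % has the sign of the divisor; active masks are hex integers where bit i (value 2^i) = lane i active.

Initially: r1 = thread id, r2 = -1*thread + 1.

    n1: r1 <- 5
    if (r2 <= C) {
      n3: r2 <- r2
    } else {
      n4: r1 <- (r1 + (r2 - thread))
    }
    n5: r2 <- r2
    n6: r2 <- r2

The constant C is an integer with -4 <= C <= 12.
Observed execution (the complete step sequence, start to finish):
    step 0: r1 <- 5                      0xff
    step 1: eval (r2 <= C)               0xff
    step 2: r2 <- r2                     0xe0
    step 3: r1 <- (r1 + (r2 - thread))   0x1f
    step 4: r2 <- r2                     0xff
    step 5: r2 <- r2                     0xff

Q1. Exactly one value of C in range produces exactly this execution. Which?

Answer: C = -4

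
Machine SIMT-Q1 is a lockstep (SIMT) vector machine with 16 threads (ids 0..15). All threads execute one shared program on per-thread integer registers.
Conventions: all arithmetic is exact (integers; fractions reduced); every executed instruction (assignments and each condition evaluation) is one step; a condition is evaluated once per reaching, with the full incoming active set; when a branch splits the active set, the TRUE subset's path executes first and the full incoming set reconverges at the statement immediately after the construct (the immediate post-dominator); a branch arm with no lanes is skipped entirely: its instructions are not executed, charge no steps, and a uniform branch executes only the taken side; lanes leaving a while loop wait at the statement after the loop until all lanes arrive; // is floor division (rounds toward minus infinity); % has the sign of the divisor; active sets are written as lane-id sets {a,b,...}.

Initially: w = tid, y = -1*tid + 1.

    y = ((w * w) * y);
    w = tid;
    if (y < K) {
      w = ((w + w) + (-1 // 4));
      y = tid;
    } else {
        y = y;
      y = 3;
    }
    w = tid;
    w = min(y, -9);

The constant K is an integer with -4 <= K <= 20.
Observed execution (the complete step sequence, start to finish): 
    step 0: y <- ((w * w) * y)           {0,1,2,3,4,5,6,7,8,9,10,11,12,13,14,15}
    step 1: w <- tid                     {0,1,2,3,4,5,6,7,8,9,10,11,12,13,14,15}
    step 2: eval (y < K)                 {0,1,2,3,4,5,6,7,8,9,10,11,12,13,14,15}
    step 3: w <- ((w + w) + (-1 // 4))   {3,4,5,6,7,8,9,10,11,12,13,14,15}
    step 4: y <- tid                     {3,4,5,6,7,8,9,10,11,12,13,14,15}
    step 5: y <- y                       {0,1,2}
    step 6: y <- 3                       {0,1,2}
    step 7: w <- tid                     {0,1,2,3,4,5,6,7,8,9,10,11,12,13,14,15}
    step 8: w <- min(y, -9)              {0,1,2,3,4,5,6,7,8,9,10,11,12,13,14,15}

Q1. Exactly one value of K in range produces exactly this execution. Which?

Answer: K = -4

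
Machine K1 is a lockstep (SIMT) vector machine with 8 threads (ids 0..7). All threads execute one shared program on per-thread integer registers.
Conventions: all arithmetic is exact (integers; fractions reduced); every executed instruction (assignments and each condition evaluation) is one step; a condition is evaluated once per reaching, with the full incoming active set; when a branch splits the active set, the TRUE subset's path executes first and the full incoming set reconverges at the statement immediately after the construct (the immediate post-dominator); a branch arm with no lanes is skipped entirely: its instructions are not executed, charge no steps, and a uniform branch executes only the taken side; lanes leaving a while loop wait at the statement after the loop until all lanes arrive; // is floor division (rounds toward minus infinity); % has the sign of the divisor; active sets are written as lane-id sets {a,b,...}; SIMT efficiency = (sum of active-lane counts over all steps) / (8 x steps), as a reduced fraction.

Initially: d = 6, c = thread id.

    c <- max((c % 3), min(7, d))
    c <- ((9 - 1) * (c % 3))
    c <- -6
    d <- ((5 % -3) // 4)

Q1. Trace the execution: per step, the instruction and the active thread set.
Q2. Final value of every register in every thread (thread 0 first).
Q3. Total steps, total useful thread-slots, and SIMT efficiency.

step 0: c <- max((c % 3), min(7, d)) {0,1,2,3,4,5,6,7}
step 1: c <- ((9 - 1) * (c % 3))     {0,1,2,3,4,5,6,7}
step 2: c <- -6                      {0,1,2,3,4,5,6,7}
step 3: d <- ((5 % -3) // 4)         {0,1,2,3,4,5,6,7}

Answer: 4 steps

d: -1,-1,-1,-1,-1,-1,-1,-1
c: -6,-6,-6,-6,-6,-6,-6,-6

steps = 4; useful = 32; efficiency = 32/32 = 1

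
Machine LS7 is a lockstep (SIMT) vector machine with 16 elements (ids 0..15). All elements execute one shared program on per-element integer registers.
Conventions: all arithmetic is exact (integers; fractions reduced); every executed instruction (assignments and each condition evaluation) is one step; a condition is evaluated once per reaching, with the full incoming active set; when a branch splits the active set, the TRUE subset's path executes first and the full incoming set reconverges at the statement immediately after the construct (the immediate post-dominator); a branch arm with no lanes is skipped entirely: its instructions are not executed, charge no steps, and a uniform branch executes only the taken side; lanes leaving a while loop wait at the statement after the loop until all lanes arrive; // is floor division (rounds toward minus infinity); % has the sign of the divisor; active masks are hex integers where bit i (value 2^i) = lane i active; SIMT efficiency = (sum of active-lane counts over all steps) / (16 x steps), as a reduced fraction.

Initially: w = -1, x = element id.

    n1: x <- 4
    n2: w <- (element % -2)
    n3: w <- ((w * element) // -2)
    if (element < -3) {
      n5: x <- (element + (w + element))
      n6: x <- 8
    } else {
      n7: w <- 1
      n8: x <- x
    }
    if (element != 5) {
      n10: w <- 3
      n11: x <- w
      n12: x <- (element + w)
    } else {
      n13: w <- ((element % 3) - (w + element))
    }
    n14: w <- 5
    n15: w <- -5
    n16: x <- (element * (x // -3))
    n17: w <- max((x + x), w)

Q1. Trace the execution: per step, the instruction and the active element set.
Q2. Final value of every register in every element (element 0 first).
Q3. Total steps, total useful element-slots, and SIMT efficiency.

step 0: x <- 4                       0xffff
step 1: w <- (element % -2)          0xffff
step 2: w <- ((w * element) // -2)   0xffff
step 3: eval (element < -3)          0xffff
step 4: w <- 1                       0xffff
step 5: x <- x                       0xffff
step 6: eval (element != 5)          0xffff
step 7: w <- 3                       0xffdf
step 8: x <- w                       0xffdf
step 9: x <- (element + w)           0xffdf
step 10: w <- ((element % 3) - (w + element)) 0x0020
step 11: w <- 5                       0xffff
step 12: w <- -5                      0xffff
step 13: x <- (element * (x // -3))   0xffff
step 14: w <- max((x + x), w)         0xffff

Answer: 15 steps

w: 0,-4,-5,-5,-5,-5,-5,-5,-5,-5,-5,-5,-5,-5,-5,-5
x: 0,-2,-4,-6,-12,-10,-18,-28,-32,-36,-50,-55,-60,-78,-84,-90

steps = 15; useful = 222; efficiency = 222/240 = 37/40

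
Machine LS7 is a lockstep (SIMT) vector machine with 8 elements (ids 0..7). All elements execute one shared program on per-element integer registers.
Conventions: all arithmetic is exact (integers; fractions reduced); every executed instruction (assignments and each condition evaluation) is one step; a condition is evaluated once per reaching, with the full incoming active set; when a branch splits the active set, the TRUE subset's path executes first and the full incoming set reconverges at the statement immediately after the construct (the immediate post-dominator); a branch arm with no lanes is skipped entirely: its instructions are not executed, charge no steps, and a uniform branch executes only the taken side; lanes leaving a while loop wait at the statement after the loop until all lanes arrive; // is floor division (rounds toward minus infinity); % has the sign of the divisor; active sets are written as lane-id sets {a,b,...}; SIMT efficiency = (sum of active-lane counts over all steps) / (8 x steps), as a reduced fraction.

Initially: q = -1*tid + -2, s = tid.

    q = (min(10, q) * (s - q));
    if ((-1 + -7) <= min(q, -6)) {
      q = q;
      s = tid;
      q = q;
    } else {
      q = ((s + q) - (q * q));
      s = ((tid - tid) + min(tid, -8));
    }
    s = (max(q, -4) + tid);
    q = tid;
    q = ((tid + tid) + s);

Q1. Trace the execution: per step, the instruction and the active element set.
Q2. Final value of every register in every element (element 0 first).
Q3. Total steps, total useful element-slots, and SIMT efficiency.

step 0: q <- (min(10, q) * (s - q))  {0,1,2,3,4,5,6,7}
step 1: eval ((-1 + -7) <= min(q, -6)) {0,1,2,3,4,5,6,7}
step 2: q <- q                       {0}
step 3: s <- tid                     {0}
step 4: q <- q                       {0}
step 5: q <- ((s + q) - (q * q))     {1,2,3,4,5,6,7}
step 6: s <- ((tid - tid) + min(tid, -8)) {1,2,3,4,5,6,7}
step 7: s <- (max(q, -4) + tid)      {0,1,2,3,4,5,6,7}
step 8: q <- tid                     {0,1,2,3,4,5,6,7}
step 9: q <- ((tid + tid) + s)       {0,1,2,3,4,5,6,7}

Answer: 10 steps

q: -4,-1,2,5,8,11,14,17
s: -4,-3,-2,-1,0,1,2,3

steps = 10; useful = 57; efficiency = 57/80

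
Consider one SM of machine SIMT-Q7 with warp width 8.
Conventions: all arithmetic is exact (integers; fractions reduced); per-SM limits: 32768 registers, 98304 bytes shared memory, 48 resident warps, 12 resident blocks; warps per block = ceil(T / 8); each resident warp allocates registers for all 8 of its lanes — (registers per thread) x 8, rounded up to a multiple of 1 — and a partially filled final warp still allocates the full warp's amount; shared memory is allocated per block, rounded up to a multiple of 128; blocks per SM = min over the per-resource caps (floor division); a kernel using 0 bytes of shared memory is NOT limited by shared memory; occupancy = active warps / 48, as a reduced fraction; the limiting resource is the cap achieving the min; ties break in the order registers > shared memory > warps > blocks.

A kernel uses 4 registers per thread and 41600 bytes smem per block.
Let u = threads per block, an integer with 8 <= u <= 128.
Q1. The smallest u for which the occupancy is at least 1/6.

Answer: u = 25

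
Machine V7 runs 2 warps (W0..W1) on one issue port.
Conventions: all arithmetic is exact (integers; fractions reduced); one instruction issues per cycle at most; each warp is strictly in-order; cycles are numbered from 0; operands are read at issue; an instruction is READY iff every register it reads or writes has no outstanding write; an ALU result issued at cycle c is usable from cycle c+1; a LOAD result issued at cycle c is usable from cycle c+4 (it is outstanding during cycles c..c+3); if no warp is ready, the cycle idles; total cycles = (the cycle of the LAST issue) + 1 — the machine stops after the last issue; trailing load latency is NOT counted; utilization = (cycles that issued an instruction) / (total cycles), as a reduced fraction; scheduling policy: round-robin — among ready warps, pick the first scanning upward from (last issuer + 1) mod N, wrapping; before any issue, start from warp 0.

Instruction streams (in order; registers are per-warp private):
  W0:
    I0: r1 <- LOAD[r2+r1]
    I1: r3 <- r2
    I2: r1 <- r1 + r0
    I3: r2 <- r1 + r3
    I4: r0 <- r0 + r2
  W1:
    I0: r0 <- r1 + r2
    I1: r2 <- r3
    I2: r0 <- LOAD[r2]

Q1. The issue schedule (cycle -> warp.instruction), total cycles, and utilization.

cycle 0: W0.I0
cycle 1: W1.I0
cycle 2: W0.I1
cycle 3: W1.I1
cycle 4: W0.I2
cycle 5: W1.I2
cycle 6: W0.I3
cycle 7: W0.I4

Answer: 8 cycles, utilization 1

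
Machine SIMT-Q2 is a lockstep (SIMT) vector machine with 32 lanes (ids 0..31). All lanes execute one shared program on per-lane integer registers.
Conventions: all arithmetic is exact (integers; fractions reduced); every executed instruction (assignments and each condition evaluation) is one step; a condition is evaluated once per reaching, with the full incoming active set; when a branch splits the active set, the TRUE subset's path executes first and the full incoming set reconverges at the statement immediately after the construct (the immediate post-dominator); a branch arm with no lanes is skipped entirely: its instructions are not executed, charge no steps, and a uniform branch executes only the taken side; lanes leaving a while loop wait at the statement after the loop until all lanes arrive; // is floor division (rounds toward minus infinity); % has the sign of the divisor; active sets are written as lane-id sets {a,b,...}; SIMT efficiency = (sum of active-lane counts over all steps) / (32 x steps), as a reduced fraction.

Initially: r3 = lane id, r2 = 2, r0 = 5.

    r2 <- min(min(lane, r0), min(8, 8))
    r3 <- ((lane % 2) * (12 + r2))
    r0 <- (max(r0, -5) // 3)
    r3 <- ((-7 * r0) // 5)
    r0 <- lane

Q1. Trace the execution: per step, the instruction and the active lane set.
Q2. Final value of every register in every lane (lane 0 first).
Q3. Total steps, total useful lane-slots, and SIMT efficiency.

step 0: r2 <- min(min(lane, r0), min(8, 8)) {0,1,2,3,4,5,6,7,8,9,10,11,12,13,14,15,16,17,18,19,20,21,22,23,24,25,26,27,28,29,30,31}
step 1: r3 <- ((lane % 2) * (12 + r2)) {0,1,2,3,4,5,6,7,8,9,10,11,12,13,14,15,16,17,18,19,20,21,22,23,24,25,26,27,28,29,30,31}
step 2: r0 <- (max(r0, -5) // 3)     {0,1,2,3,4,5,6,7,8,9,10,11,12,13,14,15,16,17,18,19,20,21,22,23,24,25,26,27,28,29,30,31}
step 3: r3 <- ((-7 * r0) // 5)       {0,1,2,3,4,5,6,7,8,9,10,11,12,13,14,15,16,17,18,19,20,21,22,23,24,25,26,27,28,29,30,31}
step 4: r0 <- lane                   {0,1,2,3,4,5,6,7,8,9,10,11,12,13,14,15,16,17,18,19,20,21,22,23,24,25,26,27,28,29,30,31}

Answer: 5 steps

r3: -2,-2,-2,-2,-2,-2,-2,-2,-2,-2,-2,-2,-2,-2,-2,-2,-2,-2,-2,-2,-2,-2,-2,-2,-2,-2,-2,-2,-2,-2,-2,-2
r2: 0,1,2,3,4,5,5,5,5,5,5,5,5,5,5,5,5,5,5,5,5,5,5,5,5,5,5,5,5,5,5,5
r0: 0,1,2,3,4,5,6,7,8,9,10,11,12,13,14,15,16,17,18,19,20,21,22,23,24,25,26,27,28,29,30,31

steps = 5; useful = 160; efficiency = 160/160 = 1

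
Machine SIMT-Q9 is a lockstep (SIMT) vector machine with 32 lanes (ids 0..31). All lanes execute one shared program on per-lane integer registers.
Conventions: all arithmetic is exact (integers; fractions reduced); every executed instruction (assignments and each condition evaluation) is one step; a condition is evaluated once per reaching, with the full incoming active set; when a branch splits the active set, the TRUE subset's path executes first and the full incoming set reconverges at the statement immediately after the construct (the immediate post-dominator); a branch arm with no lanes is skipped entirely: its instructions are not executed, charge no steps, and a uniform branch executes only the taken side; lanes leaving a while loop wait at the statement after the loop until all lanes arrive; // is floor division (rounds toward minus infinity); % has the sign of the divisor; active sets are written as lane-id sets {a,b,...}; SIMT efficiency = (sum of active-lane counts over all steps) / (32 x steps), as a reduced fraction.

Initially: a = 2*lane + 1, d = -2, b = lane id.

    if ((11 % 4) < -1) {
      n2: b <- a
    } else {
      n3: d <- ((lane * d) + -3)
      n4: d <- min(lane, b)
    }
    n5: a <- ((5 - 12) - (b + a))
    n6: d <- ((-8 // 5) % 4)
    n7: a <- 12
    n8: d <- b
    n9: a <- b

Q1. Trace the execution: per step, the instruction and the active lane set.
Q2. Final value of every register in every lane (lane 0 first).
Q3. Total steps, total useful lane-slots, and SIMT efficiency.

step 0: eval ((11 % 4) < -1)         {0,1,2,3,4,5,6,7,8,9,10,11,12,13,14,15,16,17,18,19,20,21,22,23,24,25,26,27,28,29,30,31}
step 1: d <- ((lane * d) + -3)       {0,1,2,3,4,5,6,7,8,9,10,11,12,13,14,15,16,17,18,19,20,21,22,23,24,25,26,27,28,29,30,31}
step 2: d <- min(lane, b)            {0,1,2,3,4,5,6,7,8,9,10,11,12,13,14,15,16,17,18,19,20,21,22,23,24,25,26,27,28,29,30,31}
step 3: a <- ((5 - 12) - (b + a))    {0,1,2,3,4,5,6,7,8,9,10,11,12,13,14,15,16,17,18,19,20,21,22,23,24,25,26,27,28,29,30,31}
step 4: d <- ((-8 // 5) % 4)         {0,1,2,3,4,5,6,7,8,9,10,11,12,13,14,15,16,17,18,19,20,21,22,23,24,25,26,27,28,29,30,31}
step 5: a <- 12                      {0,1,2,3,4,5,6,7,8,9,10,11,12,13,14,15,16,17,18,19,20,21,22,23,24,25,26,27,28,29,30,31}
step 6: d <- b                       {0,1,2,3,4,5,6,7,8,9,10,11,12,13,14,15,16,17,18,19,20,21,22,23,24,25,26,27,28,29,30,31}
step 7: a <- b                       {0,1,2,3,4,5,6,7,8,9,10,11,12,13,14,15,16,17,18,19,20,21,22,23,24,25,26,27,28,29,30,31}

Answer: 8 steps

a: 0,1,2,3,4,5,6,7,8,9,10,11,12,13,14,15,16,17,18,19,20,21,22,23,24,25,26,27,28,29,30,31
d: 0,1,2,3,4,5,6,7,8,9,10,11,12,13,14,15,16,17,18,19,20,21,22,23,24,25,26,27,28,29,30,31
b: 0,1,2,3,4,5,6,7,8,9,10,11,12,13,14,15,16,17,18,19,20,21,22,23,24,25,26,27,28,29,30,31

steps = 8; useful = 256; efficiency = 256/256 = 1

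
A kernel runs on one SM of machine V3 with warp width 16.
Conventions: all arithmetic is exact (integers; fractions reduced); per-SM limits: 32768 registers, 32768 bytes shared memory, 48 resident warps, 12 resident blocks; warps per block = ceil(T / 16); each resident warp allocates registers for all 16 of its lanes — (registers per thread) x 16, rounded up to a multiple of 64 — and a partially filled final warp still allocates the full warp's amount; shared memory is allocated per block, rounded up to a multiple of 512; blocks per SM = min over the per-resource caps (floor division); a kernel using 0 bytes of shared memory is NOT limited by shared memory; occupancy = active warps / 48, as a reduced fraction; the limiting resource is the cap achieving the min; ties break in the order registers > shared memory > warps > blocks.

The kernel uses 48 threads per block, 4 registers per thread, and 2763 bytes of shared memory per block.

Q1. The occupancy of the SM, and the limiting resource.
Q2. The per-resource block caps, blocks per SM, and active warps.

Answer: occupancy 5/8, limited by shared memory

registers: 170 blocks
shared memory: 10 blocks
warps: 16 blocks
blocks: 12 blocks

Answer: 10 blocks, 30 active warps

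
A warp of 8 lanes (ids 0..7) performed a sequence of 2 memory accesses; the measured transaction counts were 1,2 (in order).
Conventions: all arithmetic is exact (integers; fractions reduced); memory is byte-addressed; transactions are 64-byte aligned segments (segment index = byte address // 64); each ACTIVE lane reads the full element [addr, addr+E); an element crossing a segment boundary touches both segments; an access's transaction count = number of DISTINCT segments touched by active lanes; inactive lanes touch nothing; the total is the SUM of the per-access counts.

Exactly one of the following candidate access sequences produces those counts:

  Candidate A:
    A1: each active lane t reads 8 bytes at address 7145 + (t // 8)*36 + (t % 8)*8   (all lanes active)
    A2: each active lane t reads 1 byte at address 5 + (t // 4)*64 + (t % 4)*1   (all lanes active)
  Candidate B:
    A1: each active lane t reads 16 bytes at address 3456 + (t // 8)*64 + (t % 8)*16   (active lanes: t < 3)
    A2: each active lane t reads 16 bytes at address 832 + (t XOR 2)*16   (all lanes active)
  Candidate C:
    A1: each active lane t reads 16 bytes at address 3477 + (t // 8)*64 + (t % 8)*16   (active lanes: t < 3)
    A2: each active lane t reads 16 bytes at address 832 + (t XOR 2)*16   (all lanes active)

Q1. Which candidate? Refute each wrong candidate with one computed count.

A: A1 gives 2 transactions, not 1
C: A1 gives 2 transactions, not 1
B: all counts match (1,2)

Answer: B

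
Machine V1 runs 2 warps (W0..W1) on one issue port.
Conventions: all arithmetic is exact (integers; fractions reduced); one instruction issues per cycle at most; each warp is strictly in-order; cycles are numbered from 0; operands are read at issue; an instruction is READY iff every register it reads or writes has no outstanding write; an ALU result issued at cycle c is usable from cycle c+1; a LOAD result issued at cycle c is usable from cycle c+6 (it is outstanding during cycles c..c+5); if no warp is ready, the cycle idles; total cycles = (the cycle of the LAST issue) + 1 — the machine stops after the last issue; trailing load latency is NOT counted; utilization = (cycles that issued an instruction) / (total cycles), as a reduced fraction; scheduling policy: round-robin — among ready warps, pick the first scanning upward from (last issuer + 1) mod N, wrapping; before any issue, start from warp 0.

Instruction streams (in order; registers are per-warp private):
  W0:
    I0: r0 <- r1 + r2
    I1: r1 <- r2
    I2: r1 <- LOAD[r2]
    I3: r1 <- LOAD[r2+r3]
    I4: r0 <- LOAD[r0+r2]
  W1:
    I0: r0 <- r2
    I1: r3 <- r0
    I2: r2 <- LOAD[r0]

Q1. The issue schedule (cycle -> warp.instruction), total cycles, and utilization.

cycle 0: W0.I0
cycle 1: W1.I0
cycle 2: W0.I1
cycle 3: W1.I1
cycle 4: W0.I2
cycle 5: W1.I2
cycle 6: idle
cycle 7: idle
cycle 8: idle
cycle 9: idle
cycle 10: W0.I3
cycle 11: W0.I4

Answer: 12 cycles, utilization 2/3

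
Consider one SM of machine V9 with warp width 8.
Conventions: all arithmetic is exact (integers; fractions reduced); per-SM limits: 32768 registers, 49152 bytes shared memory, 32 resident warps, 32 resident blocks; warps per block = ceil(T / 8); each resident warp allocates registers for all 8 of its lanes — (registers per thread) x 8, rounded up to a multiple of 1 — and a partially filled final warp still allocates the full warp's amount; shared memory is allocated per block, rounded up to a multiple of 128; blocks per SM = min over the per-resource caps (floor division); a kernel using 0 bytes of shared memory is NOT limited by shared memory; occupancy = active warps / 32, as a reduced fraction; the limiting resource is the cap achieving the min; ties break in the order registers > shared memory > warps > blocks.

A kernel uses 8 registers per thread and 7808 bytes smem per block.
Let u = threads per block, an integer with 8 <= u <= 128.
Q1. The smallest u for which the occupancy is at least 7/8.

Answer: u = 33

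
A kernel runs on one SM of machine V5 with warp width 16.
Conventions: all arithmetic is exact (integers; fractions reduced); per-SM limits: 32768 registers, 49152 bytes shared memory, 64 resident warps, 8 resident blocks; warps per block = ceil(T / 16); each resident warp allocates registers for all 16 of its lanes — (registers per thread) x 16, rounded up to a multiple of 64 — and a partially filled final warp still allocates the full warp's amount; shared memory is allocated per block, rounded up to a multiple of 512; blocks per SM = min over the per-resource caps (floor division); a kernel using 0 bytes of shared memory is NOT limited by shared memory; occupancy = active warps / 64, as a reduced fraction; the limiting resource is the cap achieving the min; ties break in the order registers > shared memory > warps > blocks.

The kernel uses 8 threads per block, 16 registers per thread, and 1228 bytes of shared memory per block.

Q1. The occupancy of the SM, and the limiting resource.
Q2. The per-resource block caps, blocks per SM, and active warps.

Answer: occupancy 1/8, limited by blocks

registers: 128 blocks
shared memory: 32 blocks
warps: 64 blocks
blocks: 8 blocks

Answer: 8 blocks, 8 active warps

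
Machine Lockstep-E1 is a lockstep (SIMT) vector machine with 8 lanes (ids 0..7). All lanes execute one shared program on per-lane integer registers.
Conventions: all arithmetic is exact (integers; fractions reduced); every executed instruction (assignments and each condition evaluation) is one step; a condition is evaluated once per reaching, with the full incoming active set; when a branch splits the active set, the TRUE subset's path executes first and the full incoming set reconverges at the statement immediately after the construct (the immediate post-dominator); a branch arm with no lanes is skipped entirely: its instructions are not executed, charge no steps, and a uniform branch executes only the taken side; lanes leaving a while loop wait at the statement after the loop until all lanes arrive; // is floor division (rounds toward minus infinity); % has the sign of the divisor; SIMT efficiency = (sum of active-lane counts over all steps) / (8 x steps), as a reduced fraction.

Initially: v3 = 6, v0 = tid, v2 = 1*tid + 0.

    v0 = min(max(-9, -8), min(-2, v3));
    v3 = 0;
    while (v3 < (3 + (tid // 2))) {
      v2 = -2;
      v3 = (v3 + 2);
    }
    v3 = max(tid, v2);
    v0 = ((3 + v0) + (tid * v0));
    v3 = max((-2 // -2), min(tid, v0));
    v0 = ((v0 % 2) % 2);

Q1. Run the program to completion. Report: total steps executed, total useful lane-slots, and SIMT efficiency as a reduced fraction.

Answer: 16 steps, 116 useful, 29/32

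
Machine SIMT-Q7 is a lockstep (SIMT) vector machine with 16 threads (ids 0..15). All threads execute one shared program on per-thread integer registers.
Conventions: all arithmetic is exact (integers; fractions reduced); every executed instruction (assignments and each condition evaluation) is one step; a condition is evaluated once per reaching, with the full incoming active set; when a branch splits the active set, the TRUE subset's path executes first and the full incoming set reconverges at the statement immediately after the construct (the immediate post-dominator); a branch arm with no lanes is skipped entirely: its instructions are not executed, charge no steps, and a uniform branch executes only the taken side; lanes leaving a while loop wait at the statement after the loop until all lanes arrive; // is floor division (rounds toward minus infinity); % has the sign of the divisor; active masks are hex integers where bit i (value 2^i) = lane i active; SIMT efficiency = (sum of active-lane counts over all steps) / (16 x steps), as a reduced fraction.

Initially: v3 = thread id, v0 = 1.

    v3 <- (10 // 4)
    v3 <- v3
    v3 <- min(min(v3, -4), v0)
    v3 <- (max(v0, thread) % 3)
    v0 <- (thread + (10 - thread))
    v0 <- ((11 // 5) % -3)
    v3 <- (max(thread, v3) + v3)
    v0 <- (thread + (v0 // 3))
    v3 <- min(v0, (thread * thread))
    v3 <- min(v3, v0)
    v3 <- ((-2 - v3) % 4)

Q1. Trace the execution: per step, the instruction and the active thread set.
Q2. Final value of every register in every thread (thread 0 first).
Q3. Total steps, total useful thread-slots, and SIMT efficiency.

step 0: v3 <- (10 // 4)              0xffff
step 1: v3 <- v3                     0xffff
step 2: v3 <- min(min(v3, -4), v0)   0xffff
step 3: v3 <- (max(v0, thread) % 3)  0xffff
step 4: v0 <- (thread + (10 - thread)) 0xffff
step 5: v0 <- ((11 // 5) % -3)       0xffff
step 6: v3 <- (max(thread, v3) + v3) 0xffff
step 7: v0 <- (thread + (v0 // 3))   0xffff
step 8: v3 <- min(v0, (thread * thread)) 0xffff
step 9: v3 <- min(v3, v0)            0xffff
step 10: v3 <- ((-2 - v3) % 4)        0xffff

Answer: 11 steps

v3: 3,2,1,0,3,2,1,0,3,2,1,0,3,2,1,0
v0: -1,0,1,2,3,4,5,6,7,8,9,10,11,12,13,14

steps = 11; useful = 176; efficiency = 176/176 = 1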